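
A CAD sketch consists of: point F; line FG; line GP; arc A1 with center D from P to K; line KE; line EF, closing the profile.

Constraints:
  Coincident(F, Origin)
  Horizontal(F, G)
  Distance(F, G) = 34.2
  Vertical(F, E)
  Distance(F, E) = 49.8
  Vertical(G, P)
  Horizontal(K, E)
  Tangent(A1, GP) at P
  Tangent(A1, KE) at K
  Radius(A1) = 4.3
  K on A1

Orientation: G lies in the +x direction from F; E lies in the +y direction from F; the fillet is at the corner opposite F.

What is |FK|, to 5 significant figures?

58.087

The virtual corner opposite F is at (34.200, 49.800). Tangency of A1 to GP means the radius DP is perpendicular to GP and the tangent condition forces DK to be normal to KE, with radius 4.3, so the center D sits 4.3 in from both sides at D = (29.900, 45.500). That places the tangent points at P = (34.200, 45.500) on GP and K = (29.900, 49.800) on KE. Then |FK| = |K − F| = 58.087.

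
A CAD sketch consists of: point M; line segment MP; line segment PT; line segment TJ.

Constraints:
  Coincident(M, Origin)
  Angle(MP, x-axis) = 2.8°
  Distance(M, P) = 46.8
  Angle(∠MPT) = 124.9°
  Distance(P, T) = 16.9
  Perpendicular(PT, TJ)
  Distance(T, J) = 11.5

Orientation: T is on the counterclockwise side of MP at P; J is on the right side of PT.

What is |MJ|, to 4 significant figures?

66.30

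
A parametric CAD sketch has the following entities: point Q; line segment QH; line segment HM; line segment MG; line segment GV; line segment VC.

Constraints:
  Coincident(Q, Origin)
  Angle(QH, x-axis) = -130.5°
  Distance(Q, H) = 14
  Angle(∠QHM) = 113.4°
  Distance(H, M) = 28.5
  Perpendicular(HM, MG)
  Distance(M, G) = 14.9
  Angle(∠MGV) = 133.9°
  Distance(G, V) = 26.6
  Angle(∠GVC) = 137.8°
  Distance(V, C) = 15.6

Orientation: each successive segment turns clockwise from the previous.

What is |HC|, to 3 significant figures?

34.4

Q is at the origin; QH runs at -130.5° with length 14.0, so H = (-9.09, -10.6). ∠QHM = 113.4° gives HM at 163° from the x-axis; with |HM| = 28.5, M = (-36.3, -2.27). The perpendicularity gives MG at right angles to HM, so MG runs at 72.9°; with |MG| = 14.9, G = (-32.0, 12.0). ∠MGV = 133.9° gives GV at 26.8° from the x-axis; with |GV| = 26.6, V = (-8.21, 24.0). ∠GVC = 137.8° gives VC at -15.4° from the x-axis; with |VC| = 15.6, C = (6.83, 19.8). Then |HC| = |C − H| = 34.4.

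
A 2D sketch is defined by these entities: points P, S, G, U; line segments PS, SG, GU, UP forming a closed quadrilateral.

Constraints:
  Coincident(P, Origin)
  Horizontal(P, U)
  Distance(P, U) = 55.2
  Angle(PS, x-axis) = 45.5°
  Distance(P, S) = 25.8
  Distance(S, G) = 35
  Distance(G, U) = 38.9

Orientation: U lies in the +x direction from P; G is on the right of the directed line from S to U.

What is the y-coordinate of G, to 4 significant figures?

-16.55

Checks: |SG| = 35.00 ✓; |GU| = 38.90 ✓.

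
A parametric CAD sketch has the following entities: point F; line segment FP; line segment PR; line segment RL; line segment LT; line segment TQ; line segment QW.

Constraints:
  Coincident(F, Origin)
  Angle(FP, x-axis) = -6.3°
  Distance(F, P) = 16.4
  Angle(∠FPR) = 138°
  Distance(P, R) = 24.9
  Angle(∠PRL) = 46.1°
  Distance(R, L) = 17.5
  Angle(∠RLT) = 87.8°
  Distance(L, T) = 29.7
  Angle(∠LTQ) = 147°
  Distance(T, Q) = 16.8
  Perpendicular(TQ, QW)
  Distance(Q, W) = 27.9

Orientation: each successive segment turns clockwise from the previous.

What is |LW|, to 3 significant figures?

43.3

F is at the origin; FP runs at -6.3° with length 16.4, so P = (16.3, -1.80). ∠FPR = 138.0° gives PR at -48.3° from the x-axis; with |PR| = 24.9, R = (32.9, -20.4). ∠PRL = 46.1° gives RL at 178° from the x-axis; with |RL| = 17.5, L = (15.4, -19.7). ∠RLT = 87.8° gives LT at 85.6° from the x-axis; with |LT| = 29.7, T = (17.7, 9.89). ∠LTQ = 147.0° gives TQ at 52.6° from the x-axis; with |TQ| = 16.8, Q = (27.9, 23.2). The perpendicularity gives QW at right angles to TQ, so QW runs at -37.4°; with |QW| = 27.9, W = (50.0, 6.29). Then |LW| = |W − L| = 43.3.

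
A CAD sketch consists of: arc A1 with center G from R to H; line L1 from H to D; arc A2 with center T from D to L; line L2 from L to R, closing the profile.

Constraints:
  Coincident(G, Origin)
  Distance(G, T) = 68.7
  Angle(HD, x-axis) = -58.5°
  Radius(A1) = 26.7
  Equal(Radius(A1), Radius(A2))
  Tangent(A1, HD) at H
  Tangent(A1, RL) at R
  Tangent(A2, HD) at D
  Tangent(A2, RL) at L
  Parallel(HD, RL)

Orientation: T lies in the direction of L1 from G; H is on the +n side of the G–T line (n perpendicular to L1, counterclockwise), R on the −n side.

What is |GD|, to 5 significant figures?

73.706

The slot axis is L1's direction at -58.5°, so u = (cos -58.5°, sin -58.5°) = (0.52250, -0.85264) and n = (−sin -58.5°, cos -58.5°) = (0.85264, 0.52250). G is at the origin and T lies 68.7 along u from G, so T = 68.7·u = (35.896, -58.576). Tangency of A1 to both parallel lines with radius 26.7 puts H and R at G ± 26.7·n: H = (22.765, 13.951), R = (-22.765, -13.951). Equal radii place D and L the same way about T: D = T + 26.7·n = (58.661, -44.626), L = T − 26.7·n = (13.130, -72.527). Then |GD| = |D − G| = 73.706.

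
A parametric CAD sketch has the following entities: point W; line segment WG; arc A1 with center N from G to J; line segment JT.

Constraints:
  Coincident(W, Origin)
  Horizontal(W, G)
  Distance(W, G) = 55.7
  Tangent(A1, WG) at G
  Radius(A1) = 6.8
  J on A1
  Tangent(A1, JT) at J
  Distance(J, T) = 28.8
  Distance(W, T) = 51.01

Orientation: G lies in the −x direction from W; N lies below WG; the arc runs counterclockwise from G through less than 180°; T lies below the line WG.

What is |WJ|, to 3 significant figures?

61.6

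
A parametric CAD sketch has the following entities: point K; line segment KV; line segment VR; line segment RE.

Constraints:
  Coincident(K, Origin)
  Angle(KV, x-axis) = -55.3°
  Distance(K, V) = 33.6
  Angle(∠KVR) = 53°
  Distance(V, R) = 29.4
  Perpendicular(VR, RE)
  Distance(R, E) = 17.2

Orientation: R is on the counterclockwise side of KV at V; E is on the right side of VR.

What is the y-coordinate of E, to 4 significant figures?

-5.112

K is at the origin; KV runs at -55.3° with length 33.6, so V = 33.6·(cos -55.3°, sin -55.3°) = (19.13, -27.62). ∠KVR = 53.0°, so VR runs at -55.3° + (180° − 53.0°) = 71.70° from the x-axis; with |VR| = 29.4, R = V + 29.4·(cos 71.70°, sin 71.70°) = (28.36, 0.2891). VR ⟂ RE; with |RE| = 17.2 on the right of VR, E = R + 17.2·(0.9494, -0.3140) = (44.69, -5.112). So E.y = -5.112.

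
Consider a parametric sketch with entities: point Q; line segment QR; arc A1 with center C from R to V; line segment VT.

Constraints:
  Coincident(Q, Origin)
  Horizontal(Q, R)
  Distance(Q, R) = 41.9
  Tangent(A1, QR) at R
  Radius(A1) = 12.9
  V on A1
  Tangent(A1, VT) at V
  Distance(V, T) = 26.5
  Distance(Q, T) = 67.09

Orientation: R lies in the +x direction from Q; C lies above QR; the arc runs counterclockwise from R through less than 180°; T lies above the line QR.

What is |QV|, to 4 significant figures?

56.38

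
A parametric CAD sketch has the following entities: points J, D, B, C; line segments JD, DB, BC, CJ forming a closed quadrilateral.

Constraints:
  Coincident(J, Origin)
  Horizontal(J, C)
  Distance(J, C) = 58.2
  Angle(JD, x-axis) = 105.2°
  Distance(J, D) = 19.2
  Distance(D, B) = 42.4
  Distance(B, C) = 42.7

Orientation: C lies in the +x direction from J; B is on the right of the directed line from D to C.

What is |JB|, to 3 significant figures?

25.0

J is at the origin; JC is horizontal with |JC| = 58.2 and C in +x, so C = (58.2, 0). JD runs at 105.2° with |JD| = 19.2, so D = (-5.03, 18.5). B is determined by |DB| = 42.4 and |BC| = 42.7 together: it lies at the intersection of circle(D, 42.4) and circle(C, 42.7). With |DC| = 65.9, the foot of the radical line on DC is 32.8 from D and the perpendicular offset is √(42.4² − 32.8²) = 26.9. Taking the right-of-DC solution: B = (18.8, -16.5).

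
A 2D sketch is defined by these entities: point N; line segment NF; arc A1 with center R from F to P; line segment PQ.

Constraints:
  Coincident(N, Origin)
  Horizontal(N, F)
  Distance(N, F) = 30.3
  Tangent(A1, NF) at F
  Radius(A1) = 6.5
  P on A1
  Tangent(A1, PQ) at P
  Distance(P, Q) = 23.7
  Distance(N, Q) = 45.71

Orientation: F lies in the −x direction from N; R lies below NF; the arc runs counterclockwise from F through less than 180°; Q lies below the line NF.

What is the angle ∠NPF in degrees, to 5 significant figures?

37.368°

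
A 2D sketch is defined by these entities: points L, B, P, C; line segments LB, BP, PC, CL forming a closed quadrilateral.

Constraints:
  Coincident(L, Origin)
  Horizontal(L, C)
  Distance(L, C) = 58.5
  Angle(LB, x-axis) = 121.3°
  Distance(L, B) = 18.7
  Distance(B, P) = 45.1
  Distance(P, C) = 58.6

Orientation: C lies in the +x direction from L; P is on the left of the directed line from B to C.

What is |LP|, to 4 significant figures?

52.23

Checks: |BP| = 45.10 ✓; |PC| = 58.60 ✓.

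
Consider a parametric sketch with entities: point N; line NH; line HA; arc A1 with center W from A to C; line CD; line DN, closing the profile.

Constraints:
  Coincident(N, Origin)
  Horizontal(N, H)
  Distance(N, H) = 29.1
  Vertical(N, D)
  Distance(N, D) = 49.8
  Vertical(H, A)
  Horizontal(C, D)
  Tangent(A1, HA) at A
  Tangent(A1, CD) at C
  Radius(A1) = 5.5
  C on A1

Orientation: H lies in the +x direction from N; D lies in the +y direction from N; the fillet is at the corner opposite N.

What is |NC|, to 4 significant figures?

55.11

N is at the origin; N and H share the same y with |NH| = 29.1 and H on the +x side, so H = (29.10, 0.000). N and D share the same x with |ND| = 49.8 and D on the +y side, so D = (0.000, 49.80). The virtual corner opposite N is at (29.10, 49.80). A1 meets HA tangentially, so WA is at right angles to HA and tangency of A1 to CD means the radius WC is perpendicular to CD, with radius 5.5, so the center W sits 5.5 in from both sides at W = (23.60, 44.30). That places the tangent points at A = (29.10, 44.30) on HA and C = (23.60, 49.80) on CD. Then |NC| = |C − N| = 55.11.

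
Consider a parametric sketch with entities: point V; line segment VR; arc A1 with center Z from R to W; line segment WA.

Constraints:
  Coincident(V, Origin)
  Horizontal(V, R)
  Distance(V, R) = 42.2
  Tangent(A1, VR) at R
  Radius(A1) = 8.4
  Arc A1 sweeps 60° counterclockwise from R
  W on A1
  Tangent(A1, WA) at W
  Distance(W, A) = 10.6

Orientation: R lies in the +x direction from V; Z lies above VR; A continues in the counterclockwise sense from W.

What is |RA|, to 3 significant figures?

18.4

V is at the origin; VR is horizontal with |VR| = 42.2 and R on the +x side, so R = (42.2, 0.00). The tangent condition forces ZR to be normal to VR, so Z = R + (0, 8.4) = (42.2, 8.40). On A1, R sits at bearing -90° from Z; a 60° counterclockwise sweep puts W at bearing -30°, so W = Z + 8.4·(cos -30°, sin -30°) = (49.5, 4.20). Tangency of A1 to WA means the radius ZW is perpendicular to WA, so WA runs along (−sin -30°, cos -30°); with |WA| = 10.6, A = (54.8, 13.4). Then |RA| = |A − R| = 18.4.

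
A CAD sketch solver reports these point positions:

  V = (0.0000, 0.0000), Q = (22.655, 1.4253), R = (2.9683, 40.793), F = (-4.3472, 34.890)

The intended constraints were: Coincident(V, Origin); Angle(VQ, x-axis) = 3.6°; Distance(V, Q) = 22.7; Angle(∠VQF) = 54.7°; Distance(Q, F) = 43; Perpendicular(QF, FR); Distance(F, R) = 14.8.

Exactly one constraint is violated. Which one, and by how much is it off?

Distance(F, R) = 14.8 — off by 5.40.

V = (0.00, 0.00) ✓; VQ at 3.600° ✓; |VQ| = 22.70 ✓; ∠VQF = 54.70° ✓; |QF| = 43.00 ✓; ∠(QF, FR) = 90.00° ✓; |FR| = 9.400 ✗.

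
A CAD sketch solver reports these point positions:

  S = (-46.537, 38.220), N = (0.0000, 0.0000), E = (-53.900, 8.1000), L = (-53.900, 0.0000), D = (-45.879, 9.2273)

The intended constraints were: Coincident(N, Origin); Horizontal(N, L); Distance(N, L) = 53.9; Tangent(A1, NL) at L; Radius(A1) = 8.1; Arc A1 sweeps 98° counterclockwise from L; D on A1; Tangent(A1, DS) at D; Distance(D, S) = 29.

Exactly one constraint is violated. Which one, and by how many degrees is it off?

Tangent(A1, DS) at D — off by 6.70°.

N = (0.00, 0.00) ✓; N.y = 0.00, L.y = 0.00 ✓; |NL| = 53.90 ✓; ∠(EL, LN) = 90.00° ✓; |EL| = 8.100 ✓; bearing(E→D) − bearing(E→L) = 98.00° ✓; |ED| = 8.100 ✓; ∠(ED, DS) = 96.70° ✗; |DS| = 29.00 ✓.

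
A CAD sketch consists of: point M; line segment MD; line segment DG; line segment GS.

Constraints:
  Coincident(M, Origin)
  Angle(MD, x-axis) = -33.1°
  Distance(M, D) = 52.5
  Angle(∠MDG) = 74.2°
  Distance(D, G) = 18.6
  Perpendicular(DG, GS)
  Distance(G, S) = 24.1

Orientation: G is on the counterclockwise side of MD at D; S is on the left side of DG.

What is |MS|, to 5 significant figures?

26.765

M is at the origin; MD runs at -33.1° with length 52.5, so D = 52.5·(cos -33.1°, sin -33.1°) = (43.980, -28.670). ∠MDG = 74.2°, so DG runs at -33.1° + (180° − 74.2°) = 72.700° from the x-axis; with |DG| = 18.6, G = D + 18.6·(cos 72.700°, sin 72.700°) = (49.511, -10.912). DG is perpendicular to GS; with |GS| = 24.1 on the left of DG, S = G + 24.1·(-0.95476, 0.29737) = (26.502, -3.7451). Then |MS| = |S − M| = 26.765.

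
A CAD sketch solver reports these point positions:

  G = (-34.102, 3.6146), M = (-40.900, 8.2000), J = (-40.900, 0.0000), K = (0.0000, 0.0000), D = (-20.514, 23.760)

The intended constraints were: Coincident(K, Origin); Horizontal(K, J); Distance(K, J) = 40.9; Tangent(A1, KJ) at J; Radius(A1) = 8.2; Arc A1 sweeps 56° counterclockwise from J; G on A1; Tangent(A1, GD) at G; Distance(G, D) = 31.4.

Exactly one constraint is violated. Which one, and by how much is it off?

Distance(G, D) = 31.4 — off by 7.10.

K = (0.00, 0.00) ✓; K.y = 0.00, J.y = 0.00 ✓; |KJ| = 40.90 ✓; ∠(MJ, JK) = 90.00° ✓; |MJ| = 8.200 ✓; bearing(M→G) − bearing(M→J) = 56.00° ✓; |MG| = 8.200 ✓; ∠(MG, GD) = 90.00° ✓; |GD| = 24.30 ✗.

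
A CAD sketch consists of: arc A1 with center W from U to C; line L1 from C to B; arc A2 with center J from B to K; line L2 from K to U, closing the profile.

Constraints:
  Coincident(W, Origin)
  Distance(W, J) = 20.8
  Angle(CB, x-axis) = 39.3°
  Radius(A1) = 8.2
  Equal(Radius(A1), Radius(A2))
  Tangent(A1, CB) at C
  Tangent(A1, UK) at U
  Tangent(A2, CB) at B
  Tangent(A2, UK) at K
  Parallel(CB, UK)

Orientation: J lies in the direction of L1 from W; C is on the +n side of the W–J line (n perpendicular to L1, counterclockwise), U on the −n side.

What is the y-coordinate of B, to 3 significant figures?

19.5

The slot axis is L1's direction at 39.3°, so u = (cos 39.3°, sin 39.3°) = (0.774, 0.633) and n = (−sin 39.3°, cos 39.3°) = (-0.633, 0.774). W is at the origin and J lies 20.8 along u from W, so J = 20.8·u = (16.1, 13.2). Tangency of A1 to both parallel lines with radius 8.2 puts C and U at W ± 8.2·n: C = (-5.19, 6.35), U = (5.19, -6.35). Equal radii place B and K the same way about J: B = J + 8.2·n = (10.9, 19.5), K = J − 8.2·n = (21.3, 6.83). So B.y = 19.5.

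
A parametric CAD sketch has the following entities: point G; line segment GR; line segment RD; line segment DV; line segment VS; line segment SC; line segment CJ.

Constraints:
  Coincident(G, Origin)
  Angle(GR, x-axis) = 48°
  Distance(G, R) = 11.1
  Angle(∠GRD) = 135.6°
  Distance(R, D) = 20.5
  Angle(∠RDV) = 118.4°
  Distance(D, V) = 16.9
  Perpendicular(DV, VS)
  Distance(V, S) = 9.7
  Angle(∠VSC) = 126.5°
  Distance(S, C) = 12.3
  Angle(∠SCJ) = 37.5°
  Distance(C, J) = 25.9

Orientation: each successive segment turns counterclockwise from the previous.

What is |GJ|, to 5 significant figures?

42.104

G is at the origin; GR runs at 48.0° with length 11.1, so R = (7.4273, 8.2489). ∠GRD = 135.6° gives RD at 92.400° from the x-axis; with |RD| = 20.5, D = (6.5689, 28.731). ∠RDV = 118.4° gives DV at 154.00° from the x-axis; with |DV| = 16.9, V = (-8.6207, 36.139). DV ⟂ VS, so VS runs at -116.00°; with |VS| = 9.7, S = (-12.873, 27.421). ∠VSC = 126.5° gives SC at -62.500° from the x-axis; with |SC| = 12.3, C = (-7.1934, 16.511). ∠SCJ = 37.5° gives CJ at 80.000° from the x-axis; with |CJ| = 25.9, J = (-2.6959, 42.017). Then |GJ| = |J − G| = 42.104.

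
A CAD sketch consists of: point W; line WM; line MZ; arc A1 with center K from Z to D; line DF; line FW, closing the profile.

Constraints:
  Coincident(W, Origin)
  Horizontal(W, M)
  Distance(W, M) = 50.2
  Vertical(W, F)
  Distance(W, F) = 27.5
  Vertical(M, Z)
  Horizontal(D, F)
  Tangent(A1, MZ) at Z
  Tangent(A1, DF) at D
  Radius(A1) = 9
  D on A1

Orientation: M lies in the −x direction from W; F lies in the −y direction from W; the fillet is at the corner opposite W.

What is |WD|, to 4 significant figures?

49.53

W is at the origin; W and M share the same y with |WM| = 50.2 and M on the −x side, so M = (-50.20, 0.000). WF is vertical with |WF| = 27.5 and F on the −y side, so F = (0.000, -27.50). The virtual corner opposite W is at (-50.20, -27.50). Tangency of A1 to MZ means the radius KZ is perpendicular to MZ and the tangent condition forces KD to be normal to DF, with radius 9.0, so the center K sits 9.0 in from both sides at K = (-41.20, -18.50). That places the tangent points at Z = (-50.20, -18.50) on MZ and D = (-41.20, -27.50) on DF. Then |WD| = |D − W| = 49.53.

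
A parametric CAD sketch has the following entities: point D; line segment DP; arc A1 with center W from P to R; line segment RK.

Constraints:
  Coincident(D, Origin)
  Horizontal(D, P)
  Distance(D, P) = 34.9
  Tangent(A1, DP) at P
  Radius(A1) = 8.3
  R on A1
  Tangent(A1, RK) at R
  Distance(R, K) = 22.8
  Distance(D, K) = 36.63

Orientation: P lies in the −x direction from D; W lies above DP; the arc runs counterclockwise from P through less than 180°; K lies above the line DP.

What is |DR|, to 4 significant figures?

27.58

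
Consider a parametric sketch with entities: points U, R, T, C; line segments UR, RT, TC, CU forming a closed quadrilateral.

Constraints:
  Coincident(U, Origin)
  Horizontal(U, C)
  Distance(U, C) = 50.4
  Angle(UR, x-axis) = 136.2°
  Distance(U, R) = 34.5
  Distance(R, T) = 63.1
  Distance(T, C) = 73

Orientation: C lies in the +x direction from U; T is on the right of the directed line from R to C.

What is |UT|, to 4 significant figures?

39.74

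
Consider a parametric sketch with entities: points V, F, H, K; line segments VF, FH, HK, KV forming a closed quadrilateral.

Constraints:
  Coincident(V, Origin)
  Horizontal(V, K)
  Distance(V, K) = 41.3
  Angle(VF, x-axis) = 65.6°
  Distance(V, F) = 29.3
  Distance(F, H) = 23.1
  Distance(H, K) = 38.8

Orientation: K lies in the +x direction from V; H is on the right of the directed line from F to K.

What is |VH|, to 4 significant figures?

6.213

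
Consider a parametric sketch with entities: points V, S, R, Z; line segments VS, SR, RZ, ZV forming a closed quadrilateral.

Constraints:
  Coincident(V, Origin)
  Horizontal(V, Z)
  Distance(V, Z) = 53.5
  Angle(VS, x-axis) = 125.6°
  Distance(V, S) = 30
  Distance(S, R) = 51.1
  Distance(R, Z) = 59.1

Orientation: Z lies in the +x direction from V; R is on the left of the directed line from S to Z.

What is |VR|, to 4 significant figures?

57.96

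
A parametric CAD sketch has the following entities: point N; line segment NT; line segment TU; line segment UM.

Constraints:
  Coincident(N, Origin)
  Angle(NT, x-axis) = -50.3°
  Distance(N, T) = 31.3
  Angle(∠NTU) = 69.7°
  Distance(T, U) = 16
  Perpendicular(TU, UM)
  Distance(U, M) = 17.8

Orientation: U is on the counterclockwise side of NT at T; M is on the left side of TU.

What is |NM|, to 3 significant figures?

12.6

N is at the origin; NT runs at -50.3° with length 31.3, so T = 31.3·(cos -50.3°, sin -50.3°) = (20.0, -24.1). ∠NTU = 69.7°, so TU runs at -50.3° + (180° − 69.7°) = 60.0° from the x-axis; with |TU| = 16.0, U = T + 16.0·(cos 60.0°, sin 60.0°) = (28.0, -10.2). The perpendicularity gives UM at right angles to TU; with |UM| = 17.8 on the left of TU, M = U + 17.8·(-0.866, 0.500) = (12.6, -1.33). Then |NM| = |M − N| = 12.6.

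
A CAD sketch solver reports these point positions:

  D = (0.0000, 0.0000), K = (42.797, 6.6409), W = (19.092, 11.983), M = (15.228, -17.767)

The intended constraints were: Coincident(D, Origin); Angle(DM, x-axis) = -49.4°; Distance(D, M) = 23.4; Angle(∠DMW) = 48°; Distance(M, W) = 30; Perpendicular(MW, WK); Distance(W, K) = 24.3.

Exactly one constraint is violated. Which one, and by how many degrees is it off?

Perpendicular(MW, WK) — off by 5.30°.

D = (0.00, 0.00) ✓; DM at -49.40° ✓; |DM| = 23.40 ✓; ∠DMW = 48.00° ✓; |MW| = 30.00 ✓; ∠(MW, WK) = 95.30° ✗; |WK| = 24.30 ✓.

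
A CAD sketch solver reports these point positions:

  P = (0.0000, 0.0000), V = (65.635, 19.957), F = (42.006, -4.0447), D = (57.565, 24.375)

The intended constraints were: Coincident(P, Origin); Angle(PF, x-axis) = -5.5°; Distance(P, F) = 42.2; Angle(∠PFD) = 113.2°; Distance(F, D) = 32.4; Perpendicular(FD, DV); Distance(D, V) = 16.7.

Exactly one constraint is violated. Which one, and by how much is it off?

Distance(D, V) = 16.7 — off by 7.50.

P = (0.00, 0.00) ✓; PF at -5.500° ✓; |PF| = 42.20 ✓; ∠PFD = 113.2° ✓; |FD| = 32.40 ✓; ∠(FD, DV) = 90.00° ✓; |DV| = 9.200 ✗.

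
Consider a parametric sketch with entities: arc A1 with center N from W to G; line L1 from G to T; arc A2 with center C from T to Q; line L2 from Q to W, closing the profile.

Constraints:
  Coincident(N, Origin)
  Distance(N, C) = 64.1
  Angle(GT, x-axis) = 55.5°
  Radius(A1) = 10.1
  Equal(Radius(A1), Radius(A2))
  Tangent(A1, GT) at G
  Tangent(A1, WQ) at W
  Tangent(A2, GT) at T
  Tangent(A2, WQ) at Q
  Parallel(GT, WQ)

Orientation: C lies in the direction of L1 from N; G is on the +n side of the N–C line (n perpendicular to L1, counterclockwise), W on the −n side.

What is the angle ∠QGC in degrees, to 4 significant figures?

8.537°

The slot axis is L1's direction at 55.5°, so u = (cos 55.5°, sin 55.5°) = (0.5664, 0.8241) and n = (−sin 55.5°, cos 55.5°) = (-0.8241, 0.5664). N is at the origin and C lies 64.1 along u from N, so C = 64.1·u = (36.31, 52.83). Tangency of A1 to both parallel lines with radius 10.1 puts G and W at N ± 10.1·n: G = (-8.324, 5.721), W = (8.324, -5.721). Equal radii place T and Q the same way about C: T = C + 10.1·n = (27.98, 58.55), Q = C − 10.1·n = (44.63, 47.11). Then cos ∠QGC = GQ·GC / (|GQ||GC|), giving 8.537°.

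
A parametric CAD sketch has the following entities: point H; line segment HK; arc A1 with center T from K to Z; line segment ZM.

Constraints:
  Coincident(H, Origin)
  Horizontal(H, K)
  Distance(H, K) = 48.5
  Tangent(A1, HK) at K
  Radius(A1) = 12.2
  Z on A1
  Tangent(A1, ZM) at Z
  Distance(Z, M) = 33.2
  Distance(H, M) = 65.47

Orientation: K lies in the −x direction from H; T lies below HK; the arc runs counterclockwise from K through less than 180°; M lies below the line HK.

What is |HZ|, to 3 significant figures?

62.0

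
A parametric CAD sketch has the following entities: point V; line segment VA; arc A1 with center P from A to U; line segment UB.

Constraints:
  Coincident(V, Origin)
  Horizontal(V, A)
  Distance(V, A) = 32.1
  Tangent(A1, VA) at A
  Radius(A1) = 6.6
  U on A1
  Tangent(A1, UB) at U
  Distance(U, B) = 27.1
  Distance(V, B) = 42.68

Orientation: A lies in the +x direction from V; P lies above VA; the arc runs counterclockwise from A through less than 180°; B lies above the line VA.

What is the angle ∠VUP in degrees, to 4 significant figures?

12.20°

Checks: |PU| = 6.600 ✓; ∠(PU, UB) = 90.00° ✓; |UB| = 27.10 ✓; |VB| = 42.68 ✓.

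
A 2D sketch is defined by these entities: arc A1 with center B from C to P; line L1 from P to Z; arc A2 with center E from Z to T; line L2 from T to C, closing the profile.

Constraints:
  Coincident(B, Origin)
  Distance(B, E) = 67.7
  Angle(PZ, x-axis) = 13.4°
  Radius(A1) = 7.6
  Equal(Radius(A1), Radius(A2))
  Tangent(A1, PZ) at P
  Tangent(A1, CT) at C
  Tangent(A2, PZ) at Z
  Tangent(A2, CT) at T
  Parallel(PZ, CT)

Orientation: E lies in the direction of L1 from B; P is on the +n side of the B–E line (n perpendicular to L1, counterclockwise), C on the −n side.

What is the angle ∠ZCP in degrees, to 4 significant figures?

77.35°

The slot axis is L1's direction at 13.4°, so u = (cos 13.4°, sin 13.4°) = (0.9728, 0.2317) and n = (−sin 13.4°, cos 13.4°) = (-0.2317, 0.9728). B is at the origin and E lies 67.7 along u from B, so E = 67.7·u = (65.86, 15.69). Tangency of A1 to both parallel lines with radius 7.6 puts P and C at B ± 7.6·n: P = (-1.761, 7.393), C = (1.761, -7.393). Equal radii place Z and T the same way about E: Z = E + 7.6·n = (64.10, 23.08), T = E − 7.6·n = (67.62, 8.296). Then cos ∠ZCP = CZ·CP / (|CZ||CP|), giving 77.35°.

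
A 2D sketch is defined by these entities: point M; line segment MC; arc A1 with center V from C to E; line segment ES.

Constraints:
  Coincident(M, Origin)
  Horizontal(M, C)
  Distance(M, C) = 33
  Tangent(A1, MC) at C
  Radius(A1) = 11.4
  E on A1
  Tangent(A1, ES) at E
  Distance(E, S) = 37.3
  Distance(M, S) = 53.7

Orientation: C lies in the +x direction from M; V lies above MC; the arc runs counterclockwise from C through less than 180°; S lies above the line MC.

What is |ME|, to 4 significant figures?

46.06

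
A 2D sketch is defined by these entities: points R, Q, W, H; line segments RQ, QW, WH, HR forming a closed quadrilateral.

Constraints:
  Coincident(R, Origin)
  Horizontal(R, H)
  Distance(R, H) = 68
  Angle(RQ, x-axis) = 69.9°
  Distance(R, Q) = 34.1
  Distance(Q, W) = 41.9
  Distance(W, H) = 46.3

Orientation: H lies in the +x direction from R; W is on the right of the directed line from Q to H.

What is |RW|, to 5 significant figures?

24.025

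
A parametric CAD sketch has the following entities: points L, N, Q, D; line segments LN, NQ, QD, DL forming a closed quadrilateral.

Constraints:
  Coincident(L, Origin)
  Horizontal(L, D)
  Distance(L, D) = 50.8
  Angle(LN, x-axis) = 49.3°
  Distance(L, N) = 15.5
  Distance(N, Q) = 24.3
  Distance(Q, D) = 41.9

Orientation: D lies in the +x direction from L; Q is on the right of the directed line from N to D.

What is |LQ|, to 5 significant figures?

16.562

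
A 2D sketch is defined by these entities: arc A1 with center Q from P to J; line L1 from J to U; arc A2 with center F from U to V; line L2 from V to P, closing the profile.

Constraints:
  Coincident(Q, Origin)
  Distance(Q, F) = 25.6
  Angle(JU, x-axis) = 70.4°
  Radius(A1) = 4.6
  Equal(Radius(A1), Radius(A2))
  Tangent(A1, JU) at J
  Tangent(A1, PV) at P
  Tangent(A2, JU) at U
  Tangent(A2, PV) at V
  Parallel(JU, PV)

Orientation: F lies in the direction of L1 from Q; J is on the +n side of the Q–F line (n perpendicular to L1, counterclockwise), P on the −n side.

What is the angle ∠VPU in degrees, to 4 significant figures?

19.77°

The slot axis is L1's direction at 70.4°, so u = (cos 70.4°, sin 70.4°) = (0.3355, 0.9421) and n = (−sin 70.4°, cos 70.4°) = (-0.9421, 0.3355). Q is at the origin and F lies 25.6 along u from Q, so F = 25.6·u = (8.588, 24.12). Tangency of A1 to both parallel lines with radius 4.6 puts J and P at Q ± 4.6·n: J = (-4.333, 1.543), P = (4.333, -1.543). Equal radii place U and V the same way about F: U = F + 4.6·n = (4.254, 25.66), V = F − 4.6·n = (12.92, 22.57). Then cos ∠VPU = PV·PU / (|PV||PU|), giving 19.77°.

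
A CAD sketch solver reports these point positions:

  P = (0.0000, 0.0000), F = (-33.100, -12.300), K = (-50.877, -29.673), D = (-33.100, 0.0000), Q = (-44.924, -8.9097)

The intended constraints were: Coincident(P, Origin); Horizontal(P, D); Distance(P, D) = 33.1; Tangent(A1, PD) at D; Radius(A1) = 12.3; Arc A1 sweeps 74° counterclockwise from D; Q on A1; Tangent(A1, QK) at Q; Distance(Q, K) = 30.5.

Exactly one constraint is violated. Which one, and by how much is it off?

Distance(Q, K) = 30.5 — off by 8.90.

P = (0.00, 0.00) ✓; P.y = 0.00, D.y = 0.00 ✓; |PD| = 33.10 ✓; ∠(FD, DP) = 90.00° ✓; |FD| = 12.30 ✓; bearing(F→Q) − bearing(F→D) = 74.00° ✓; |FQ| = 12.30 ✓; ∠(FQ, QK) = 90.00° ✓; |QK| = 21.60 ✗.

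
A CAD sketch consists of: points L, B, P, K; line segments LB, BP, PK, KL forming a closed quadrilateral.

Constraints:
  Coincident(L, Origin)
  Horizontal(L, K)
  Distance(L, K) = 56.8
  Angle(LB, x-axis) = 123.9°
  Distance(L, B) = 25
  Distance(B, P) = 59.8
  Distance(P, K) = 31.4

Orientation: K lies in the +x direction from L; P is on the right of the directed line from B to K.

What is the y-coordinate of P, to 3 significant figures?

-18.3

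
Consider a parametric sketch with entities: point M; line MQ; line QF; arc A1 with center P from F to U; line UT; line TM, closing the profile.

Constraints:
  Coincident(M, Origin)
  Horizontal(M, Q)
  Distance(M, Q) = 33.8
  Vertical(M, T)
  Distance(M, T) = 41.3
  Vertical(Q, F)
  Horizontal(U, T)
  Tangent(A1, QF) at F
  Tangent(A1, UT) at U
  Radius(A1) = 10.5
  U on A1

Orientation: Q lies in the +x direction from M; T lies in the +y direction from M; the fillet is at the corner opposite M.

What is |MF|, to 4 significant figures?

45.73

M is at the origin; M and Q share the same y with |MQ| = 33.8 and Q on the +x side, so Q = (33.80, 0.000). M and T share the same x with |MT| = 41.3 and T on the +y side, so T = (0.000, 41.30). The virtual corner opposite M is at (33.80, 41.30). The tangent condition forces PF to be normal to QF and since A1 is tangent to UT there, PU ⟂ UT, with radius 10.5, so the center P sits 10.5 in from both sides at P = (23.30, 30.80). That places the tangent points at F = (33.80, 30.80) on QF and U = (23.30, 41.30) on UT. Then |MF| = |F − M| = 45.73.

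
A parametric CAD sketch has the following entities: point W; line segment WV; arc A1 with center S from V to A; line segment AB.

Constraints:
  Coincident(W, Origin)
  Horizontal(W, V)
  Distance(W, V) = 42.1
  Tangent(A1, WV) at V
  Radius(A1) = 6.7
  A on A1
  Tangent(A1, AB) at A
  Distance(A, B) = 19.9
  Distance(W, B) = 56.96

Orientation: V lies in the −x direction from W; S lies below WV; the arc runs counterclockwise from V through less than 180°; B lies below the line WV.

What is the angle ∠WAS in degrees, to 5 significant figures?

12.822°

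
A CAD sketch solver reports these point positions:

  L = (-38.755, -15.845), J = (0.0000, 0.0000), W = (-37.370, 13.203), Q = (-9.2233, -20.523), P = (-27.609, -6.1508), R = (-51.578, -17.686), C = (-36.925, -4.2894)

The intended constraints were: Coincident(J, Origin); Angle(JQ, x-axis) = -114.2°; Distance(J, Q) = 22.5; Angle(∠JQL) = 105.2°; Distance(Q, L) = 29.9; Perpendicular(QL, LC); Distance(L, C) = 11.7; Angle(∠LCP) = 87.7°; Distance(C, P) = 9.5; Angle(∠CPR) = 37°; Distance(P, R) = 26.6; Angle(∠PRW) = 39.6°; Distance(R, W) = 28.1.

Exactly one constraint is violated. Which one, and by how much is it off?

Distance(R, W) = 28.1 — off by 5.90.

J = (0.00, 0.00) ✓; JQ at -114.2° ✓; |JQ| = 22.50 ✓; ∠JQL = 105.2° ✓; |QL| = 29.90 ✓; ∠(QL, LC) = 90.00° ✓; |LC| = 11.70 ✓; ∠LCP = 87.70° ✓; |CP| = 9.500 ✓; ∠CPR = 37.00° ✓; |PR| = 26.60 ✓; ∠PRW = 39.60° ✓; |RW| = 34.00 ✗.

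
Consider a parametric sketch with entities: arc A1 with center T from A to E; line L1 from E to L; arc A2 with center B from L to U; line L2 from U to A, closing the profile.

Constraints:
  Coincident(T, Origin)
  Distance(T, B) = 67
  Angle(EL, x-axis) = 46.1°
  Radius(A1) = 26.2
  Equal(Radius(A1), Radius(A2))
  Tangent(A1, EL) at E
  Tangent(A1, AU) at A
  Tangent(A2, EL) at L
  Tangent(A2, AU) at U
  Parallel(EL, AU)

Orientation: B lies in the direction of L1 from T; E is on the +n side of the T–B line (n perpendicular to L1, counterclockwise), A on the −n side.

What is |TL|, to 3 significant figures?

71.9

The slot axis is L1's direction at 46.1°, so u = (cos 46.1°, sin 46.1°) = (0.693, 0.721) and n = (−sin 46.1°, cos 46.1°) = (-0.721, 0.693). T is at the origin and B lies 67.0 along u from T, so B = 67.0·u = (46.5, 48.3). Tangency of A1 to both parallel lines with radius 26.2 puts E and A at T ± 26.2·n: E = (-18.9, 18.2), A = (18.9, -18.2). Equal radii place L and U the same way about B: L = B + 26.2·n = (27.6, 66.4), U = B − 26.2·n = (65.3, 30.1). Then |TL| = |L − T| = 71.9.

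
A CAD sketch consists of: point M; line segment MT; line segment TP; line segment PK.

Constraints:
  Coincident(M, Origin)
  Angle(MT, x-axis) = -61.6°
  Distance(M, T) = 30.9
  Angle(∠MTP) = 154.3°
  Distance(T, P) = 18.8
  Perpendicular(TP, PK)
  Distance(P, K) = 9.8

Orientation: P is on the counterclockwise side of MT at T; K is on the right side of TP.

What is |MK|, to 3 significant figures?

52.1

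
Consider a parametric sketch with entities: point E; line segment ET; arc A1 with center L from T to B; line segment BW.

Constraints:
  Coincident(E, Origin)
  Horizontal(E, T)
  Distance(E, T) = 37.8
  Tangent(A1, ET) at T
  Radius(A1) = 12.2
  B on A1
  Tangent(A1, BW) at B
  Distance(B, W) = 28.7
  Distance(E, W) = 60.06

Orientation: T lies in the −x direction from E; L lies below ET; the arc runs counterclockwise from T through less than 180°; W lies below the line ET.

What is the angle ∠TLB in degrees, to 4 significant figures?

105.7°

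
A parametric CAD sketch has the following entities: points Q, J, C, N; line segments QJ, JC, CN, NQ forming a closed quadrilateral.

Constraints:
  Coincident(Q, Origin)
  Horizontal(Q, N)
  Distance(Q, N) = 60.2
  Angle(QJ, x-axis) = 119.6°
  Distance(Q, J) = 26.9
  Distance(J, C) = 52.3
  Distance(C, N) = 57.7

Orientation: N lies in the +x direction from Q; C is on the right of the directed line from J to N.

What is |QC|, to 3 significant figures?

25.7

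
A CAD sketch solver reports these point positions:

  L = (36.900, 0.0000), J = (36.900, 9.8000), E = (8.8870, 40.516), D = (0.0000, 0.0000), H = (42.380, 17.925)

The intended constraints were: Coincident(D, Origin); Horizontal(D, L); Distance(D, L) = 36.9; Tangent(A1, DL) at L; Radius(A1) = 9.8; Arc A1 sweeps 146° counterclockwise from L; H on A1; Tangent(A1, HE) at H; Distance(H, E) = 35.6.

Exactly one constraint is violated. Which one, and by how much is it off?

Distance(H, E) = 35.6 — off by 4.80.

D = (0.00, 0.00) ✓; D.y = 0.00, L.y = 0.00 ✓; |DL| = 36.90 ✓; ∠(JL, LD) = 90.00° ✓; |JL| = 9.800 ✓; bearing(J→H) − bearing(J→L) = 146.0° ✓; |JH| = 9.800 ✓; ∠(JH, HE) = 90.00° ✓; |HE| = 40.40 ✗.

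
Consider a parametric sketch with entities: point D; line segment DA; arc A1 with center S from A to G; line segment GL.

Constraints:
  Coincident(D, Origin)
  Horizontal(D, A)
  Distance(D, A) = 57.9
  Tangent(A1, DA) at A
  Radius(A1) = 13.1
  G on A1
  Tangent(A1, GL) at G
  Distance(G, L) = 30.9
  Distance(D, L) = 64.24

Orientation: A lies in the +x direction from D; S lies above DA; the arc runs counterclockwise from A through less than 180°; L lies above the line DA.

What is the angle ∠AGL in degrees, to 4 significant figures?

113.4°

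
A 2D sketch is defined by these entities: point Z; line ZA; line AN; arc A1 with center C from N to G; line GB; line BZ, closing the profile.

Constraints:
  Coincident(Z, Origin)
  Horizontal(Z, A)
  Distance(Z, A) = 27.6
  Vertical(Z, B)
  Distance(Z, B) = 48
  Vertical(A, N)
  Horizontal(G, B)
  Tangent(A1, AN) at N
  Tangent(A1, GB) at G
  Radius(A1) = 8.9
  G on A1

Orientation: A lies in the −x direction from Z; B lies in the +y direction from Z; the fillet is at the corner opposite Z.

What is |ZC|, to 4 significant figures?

43.34

Z is at the origin; ZA is horizontal with |ZA| = 27.6 and A on the −x side, so A = (-27.60, 0.000). Z and B share the same x with |ZB| = 48.0 and B on the +y side, so B = (0.000, 48.00). The virtual corner opposite Z is at (-27.60, 48.00). The tangent condition forces CN to be normal to AN and A1 meets GB tangentially, so CG is at right angles to GB, with radius 8.9, so the center C sits 8.9 in from both sides at C = (-18.70, 39.10). Then |ZC| = |C − Z| = 43.34.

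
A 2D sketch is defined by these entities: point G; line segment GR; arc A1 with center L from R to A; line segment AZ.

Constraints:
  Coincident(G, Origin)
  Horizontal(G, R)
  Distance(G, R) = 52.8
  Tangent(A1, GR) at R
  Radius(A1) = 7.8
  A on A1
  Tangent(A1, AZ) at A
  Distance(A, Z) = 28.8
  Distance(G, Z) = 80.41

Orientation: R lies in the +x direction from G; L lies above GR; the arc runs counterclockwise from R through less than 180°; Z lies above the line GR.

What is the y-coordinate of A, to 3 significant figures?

3.29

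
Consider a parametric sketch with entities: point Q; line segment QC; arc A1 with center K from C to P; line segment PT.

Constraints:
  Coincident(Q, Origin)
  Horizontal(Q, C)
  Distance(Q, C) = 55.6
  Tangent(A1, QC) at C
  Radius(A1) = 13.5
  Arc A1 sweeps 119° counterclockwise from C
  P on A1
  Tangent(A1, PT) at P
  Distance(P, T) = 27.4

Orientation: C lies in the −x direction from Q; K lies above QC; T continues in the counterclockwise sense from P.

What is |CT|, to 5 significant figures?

44.034

Q is at the origin; Q and C share the same y with |QC| = 55.6 and C on the −x side, so C = (-55.600, 0.0000). The tangent condition forces KC to be normal to QC, so K = C + (0, 13.5) = (-55.600, 13.500). On A1, C sits at bearing -90° from K; a 119° counterclockwise sweep puts P at bearing 29°, so P = K + 13.5·(cos 29°, sin 29°) = (-43.793, 20.045). Since A1 is tangent to PT there, KP ⟂ PT, so PT runs along (−sin 29°, cos 29°); with |PT| = 27.4, T = (-57.076, 44.010). Then |CT| = |T − C| = 44.034.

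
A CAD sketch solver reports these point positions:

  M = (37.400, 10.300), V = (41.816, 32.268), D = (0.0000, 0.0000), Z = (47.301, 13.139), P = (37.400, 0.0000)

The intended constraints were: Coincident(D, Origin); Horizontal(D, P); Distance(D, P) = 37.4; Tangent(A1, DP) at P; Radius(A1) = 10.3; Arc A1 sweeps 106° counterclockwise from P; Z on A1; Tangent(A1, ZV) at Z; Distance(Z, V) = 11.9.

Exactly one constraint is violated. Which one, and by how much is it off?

Distance(Z, V) = 11.9 — off by 8.00.

D = (0.00, 0.00) ✓; D.y = 0.00, P.y = 0.00 ✓; |DP| = 37.40 ✓; ∠(MP, PD) = 90.00° ✓; |MP| = 10.30 ✓; bearing(M→Z) − bearing(M→P) = 106.0° ✓; |MZ| = 10.30 ✓; ∠(MZ, ZV) = 90.00° ✓; |ZV| = 19.90 ✗.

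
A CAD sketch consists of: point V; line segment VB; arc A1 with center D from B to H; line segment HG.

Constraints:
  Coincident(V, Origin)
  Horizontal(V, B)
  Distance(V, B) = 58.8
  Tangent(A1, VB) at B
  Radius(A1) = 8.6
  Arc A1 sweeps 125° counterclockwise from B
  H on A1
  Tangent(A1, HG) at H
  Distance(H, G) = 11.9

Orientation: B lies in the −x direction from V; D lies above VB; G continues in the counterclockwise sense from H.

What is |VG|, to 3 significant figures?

63.0

V is at the origin; VB is horizontal with |VB| = 58.8 and B on the −x side, so B = (-58.8, 0.00). Since A1 is tangent to VB there, DB ⟂ VB, so D = B + (0, 8.6) = (-58.8, 8.60). On A1, B sits at bearing -90° from D; a 125° counterclockwise sweep puts H at bearing 35°, so H = D + 8.6·(cos 35°, sin 35°) = (-51.8, 13.5). The tangent condition forces DH to be normal to HG, so HG runs along (−sin 35°, cos 35°); with |HG| = 11.9, G = (-58.6, 23.3). Then |VG| = |G − V| = 63.0.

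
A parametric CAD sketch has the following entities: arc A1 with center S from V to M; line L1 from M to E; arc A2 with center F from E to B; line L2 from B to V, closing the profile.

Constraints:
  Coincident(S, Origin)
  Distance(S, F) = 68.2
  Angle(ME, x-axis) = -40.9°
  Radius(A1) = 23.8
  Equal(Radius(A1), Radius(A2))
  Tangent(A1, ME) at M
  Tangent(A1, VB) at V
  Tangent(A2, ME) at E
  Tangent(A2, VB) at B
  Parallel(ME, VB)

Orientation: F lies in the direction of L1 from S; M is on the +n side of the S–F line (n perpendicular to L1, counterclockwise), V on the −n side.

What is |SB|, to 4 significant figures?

72.23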